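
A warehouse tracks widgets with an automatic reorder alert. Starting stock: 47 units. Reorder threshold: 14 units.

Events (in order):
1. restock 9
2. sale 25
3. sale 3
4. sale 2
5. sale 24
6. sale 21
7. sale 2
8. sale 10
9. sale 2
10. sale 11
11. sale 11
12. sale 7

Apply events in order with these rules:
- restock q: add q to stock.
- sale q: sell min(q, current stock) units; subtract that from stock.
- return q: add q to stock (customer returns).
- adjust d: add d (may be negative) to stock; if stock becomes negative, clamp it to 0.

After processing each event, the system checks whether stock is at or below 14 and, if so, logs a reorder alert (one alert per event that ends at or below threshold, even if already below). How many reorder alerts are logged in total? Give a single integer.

Processing events:
Start: stock = 47
  Event 1 (restock 9): 47 + 9 = 56
  Event 2 (sale 25): sell min(25,56)=25. stock: 56 - 25 = 31. total_sold = 25
  Event 3 (sale 3): sell min(3,31)=3. stock: 31 - 3 = 28. total_sold = 28
  Event 4 (sale 2): sell min(2,28)=2. stock: 28 - 2 = 26. total_sold = 30
  Event 5 (sale 24): sell min(24,26)=24. stock: 26 - 24 = 2. total_sold = 54
  Event 6 (sale 21): sell min(21,2)=2. stock: 2 - 2 = 0. total_sold = 56
  Event 7 (sale 2): sell min(2,0)=0. stock: 0 - 0 = 0. total_sold = 56
  Event 8 (sale 10): sell min(10,0)=0. stock: 0 - 0 = 0. total_sold = 56
  Event 9 (sale 2): sell min(2,0)=0. stock: 0 - 0 = 0. total_sold = 56
  Event 10 (sale 11): sell min(11,0)=0. stock: 0 - 0 = 0. total_sold = 56
  Event 11 (sale 11): sell min(11,0)=0. stock: 0 - 0 = 0. total_sold = 56
  Event 12 (sale 7): sell min(7,0)=0. stock: 0 - 0 = 0. total_sold = 56
Final: stock = 0, total_sold = 56

Checking against threshold 14:
  After event 1: stock=56 > 14
  After event 2: stock=31 > 14
  After event 3: stock=28 > 14
  After event 4: stock=26 > 14
  After event 5: stock=2 <= 14 -> ALERT
  After event 6: stock=0 <= 14 -> ALERT
  After event 7: stock=0 <= 14 -> ALERT
  After event 8: stock=0 <= 14 -> ALERT
  After event 9: stock=0 <= 14 -> ALERT
  After event 10: stock=0 <= 14 -> ALERT
  After event 11: stock=0 <= 14 -> ALERT
  After event 12: stock=0 <= 14 -> ALERT
Alert events: [5, 6, 7, 8, 9, 10, 11, 12]. Count = 8

Answer: 8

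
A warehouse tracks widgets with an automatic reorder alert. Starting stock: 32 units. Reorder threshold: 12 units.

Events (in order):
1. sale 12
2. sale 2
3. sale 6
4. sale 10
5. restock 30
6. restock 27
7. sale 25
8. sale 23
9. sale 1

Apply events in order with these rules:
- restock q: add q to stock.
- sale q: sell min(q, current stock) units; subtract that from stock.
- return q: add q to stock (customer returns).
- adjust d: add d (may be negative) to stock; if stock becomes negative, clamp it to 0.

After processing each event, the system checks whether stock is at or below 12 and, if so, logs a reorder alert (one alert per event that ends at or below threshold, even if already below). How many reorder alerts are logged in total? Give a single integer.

Processing events:
Start: stock = 32
  Event 1 (sale 12): sell min(12,32)=12. stock: 32 - 12 = 20. total_sold = 12
  Event 2 (sale 2): sell min(2,20)=2. stock: 20 - 2 = 18. total_sold = 14
  Event 3 (sale 6): sell min(6,18)=6. stock: 18 - 6 = 12. total_sold = 20
  Event 4 (sale 10): sell min(10,12)=10. stock: 12 - 10 = 2. total_sold = 30
  Event 5 (restock 30): 2 + 30 = 32
  Event 6 (restock 27): 32 + 27 = 59
  Event 7 (sale 25): sell min(25,59)=25. stock: 59 - 25 = 34. total_sold = 55
  Event 8 (sale 23): sell min(23,34)=23. stock: 34 - 23 = 11. total_sold = 78
  Event 9 (sale 1): sell min(1,11)=1. stock: 11 - 1 = 10. total_sold = 79
Final: stock = 10, total_sold = 79

Checking against threshold 12:
  After event 1: stock=20 > 12
  After event 2: stock=18 > 12
  After event 3: stock=12 <= 12 -> ALERT
  After event 4: stock=2 <= 12 -> ALERT
  After event 5: stock=32 > 12
  After event 6: stock=59 > 12
  After event 7: stock=34 > 12
  After event 8: stock=11 <= 12 -> ALERT
  After event 9: stock=10 <= 12 -> ALERT
Alert events: [3, 4, 8, 9]. Count = 4

Answer: 4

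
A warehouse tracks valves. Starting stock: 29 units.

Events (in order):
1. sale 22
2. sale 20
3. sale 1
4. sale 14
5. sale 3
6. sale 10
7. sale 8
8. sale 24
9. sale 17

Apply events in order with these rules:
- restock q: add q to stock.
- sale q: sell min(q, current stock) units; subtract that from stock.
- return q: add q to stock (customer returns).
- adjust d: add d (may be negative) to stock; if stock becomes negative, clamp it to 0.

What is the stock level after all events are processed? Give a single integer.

Processing events:
Start: stock = 29
  Event 1 (sale 22): sell min(22,29)=22. stock: 29 - 22 = 7. total_sold = 22
  Event 2 (sale 20): sell min(20,7)=7. stock: 7 - 7 = 0. total_sold = 29
  Event 3 (sale 1): sell min(1,0)=0. stock: 0 - 0 = 0. total_sold = 29
  Event 4 (sale 14): sell min(14,0)=0. stock: 0 - 0 = 0. total_sold = 29
  Event 5 (sale 3): sell min(3,0)=0. stock: 0 - 0 = 0. total_sold = 29
  Event 6 (sale 10): sell min(10,0)=0. stock: 0 - 0 = 0. total_sold = 29
  Event 7 (sale 8): sell min(8,0)=0. stock: 0 - 0 = 0. total_sold = 29
  Event 8 (sale 24): sell min(24,0)=0. stock: 0 - 0 = 0. total_sold = 29
  Event 9 (sale 17): sell min(17,0)=0. stock: 0 - 0 = 0. total_sold = 29
Final: stock = 0, total_sold = 29

Answer: 0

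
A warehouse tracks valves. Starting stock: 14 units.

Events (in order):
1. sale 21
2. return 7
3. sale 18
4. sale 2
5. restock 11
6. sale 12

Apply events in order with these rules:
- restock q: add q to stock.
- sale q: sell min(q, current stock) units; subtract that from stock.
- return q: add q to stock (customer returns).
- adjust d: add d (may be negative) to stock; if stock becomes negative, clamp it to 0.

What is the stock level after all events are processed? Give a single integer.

Answer: 0

Derivation:
Processing events:
Start: stock = 14
  Event 1 (sale 21): sell min(21,14)=14. stock: 14 - 14 = 0. total_sold = 14
  Event 2 (return 7): 0 + 7 = 7
  Event 3 (sale 18): sell min(18,7)=7. stock: 7 - 7 = 0. total_sold = 21
  Event 4 (sale 2): sell min(2,0)=0. stock: 0 - 0 = 0. total_sold = 21
  Event 5 (restock 11): 0 + 11 = 11
  Event 6 (sale 12): sell min(12,11)=11. stock: 11 - 11 = 0. total_sold = 32
Final: stock = 0, total_sold = 32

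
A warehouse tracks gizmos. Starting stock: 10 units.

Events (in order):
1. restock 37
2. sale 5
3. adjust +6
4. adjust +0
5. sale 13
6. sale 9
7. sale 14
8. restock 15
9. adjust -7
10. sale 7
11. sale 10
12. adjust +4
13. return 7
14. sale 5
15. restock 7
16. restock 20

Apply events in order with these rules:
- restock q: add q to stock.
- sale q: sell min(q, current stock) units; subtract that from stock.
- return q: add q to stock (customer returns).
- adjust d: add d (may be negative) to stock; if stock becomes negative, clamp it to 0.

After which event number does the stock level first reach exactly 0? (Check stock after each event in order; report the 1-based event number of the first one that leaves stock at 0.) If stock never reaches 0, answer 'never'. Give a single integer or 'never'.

Answer: never

Derivation:
Processing events:
Start: stock = 10
  Event 1 (restock 37): 10 + 37 = 47
  Event 2 (sale 5): sell min(5,47)=5. stock: 47 - 5 = 42. total_sold = 5
  Event 3 (adjust +6): 42 + 6 = 48
  Event 4 (adjust +0): 48 + 0 = 48
  Event 5 (sale 13): sell min(13,48)=13. stock: 48 - 13 = 35. total_sold = 18
  Event 6 (sale 9): sell min(9,35)=9. stock: 35 - 9 = 26. total_sold = 27
  Event 7 (sale 14): sell min(14,26)=14. stock: 26 - 14 = 12. total_sold = 41
  Event 8 (restock 15): 12 + 15 = 27
  Event 9 (adjust -7): 27 + -7 = 20
  Event 10 (sale 7): sell min(7,20)=7. stock: 20 - 7 = 13. total_sold = 48
  Event 11 (sale 10): sell min(10,13)=10. stock: 13 - 10 = 3. total_sold = 58
  Event 12 (adjust +4): 3 + 4 = 7
  Event 13 (return 7): 7 + 7 = 14
  Event 14 (sale 5): sell min(5,14)=5. stock: 14 - 5 = 9. total_sold = 63
  Event 15 (restock 7): 9 + 7 = 16
  Event 16 (restock 20): 16 + 20 = 36
Final: stock = 36, total_sold = 63

Stock never reaches 0.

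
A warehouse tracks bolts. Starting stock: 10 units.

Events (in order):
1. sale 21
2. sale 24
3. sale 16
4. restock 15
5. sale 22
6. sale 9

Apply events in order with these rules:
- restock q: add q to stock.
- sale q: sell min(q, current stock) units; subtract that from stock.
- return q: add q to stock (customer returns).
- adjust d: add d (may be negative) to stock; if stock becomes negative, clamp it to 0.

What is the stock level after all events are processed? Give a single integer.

Processing events:
Start: stock = 10
  Event 1 (sale 21): sell min(21,10)=10. stock: 10 - 10 = 0. total_sold = 10
  Event 2 (sale 24): sell min(24,0)=0. stock: 0 - 0 = 0. total_sold = 10
  Event 3 (sale 16): sell min(16,0)=0. stock: 0 - 0 = 0. total_sold = 10
  Event 4 (restock 15): 0 + 15 = 15
  Event 5 (sale 22): sell min(22,15)=15. stock: 15 - 15 = 0. total_sold = 25
  Event 6 (sale 9): sell min(9,0)=0. stock: 0 - 0 = 0. total_sold = 25
Final: stock = 0, total_sold = 25

Answer: 0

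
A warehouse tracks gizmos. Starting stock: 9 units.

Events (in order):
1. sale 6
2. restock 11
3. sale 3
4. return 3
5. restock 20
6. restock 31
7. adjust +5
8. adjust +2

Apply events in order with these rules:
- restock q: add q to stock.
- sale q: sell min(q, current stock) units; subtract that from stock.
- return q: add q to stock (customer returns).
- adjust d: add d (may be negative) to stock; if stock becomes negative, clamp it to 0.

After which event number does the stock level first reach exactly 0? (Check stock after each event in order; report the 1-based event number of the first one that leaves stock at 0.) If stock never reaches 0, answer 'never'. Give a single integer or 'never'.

Answer: never

Derivation:
Processing events:
Start: stock = 9
  Event 1 (sale 6): sell min(6,9)=6. stock: 9 - 6 = 3. total_sold = 6
  Event 2 (restock 11): 3 + 11 = 14
  Event 3 (sale 3): sell min(3,14)=3. stock: 14 - 3 = 11. total_sold = 9
  Event 4 (return 3): 11 + 3 = 14
  Event 5 (restock 20): 14 + 20 = 34
  Event 6 (restock 31): 34 + 31 = 65
  Event 7 (adjust +5): 65 + 5 = 70
  Event 8 (adjust +2): 70 + 2 = 72
Final: stock = 72, total_sold = 9

Stock never reaches 0.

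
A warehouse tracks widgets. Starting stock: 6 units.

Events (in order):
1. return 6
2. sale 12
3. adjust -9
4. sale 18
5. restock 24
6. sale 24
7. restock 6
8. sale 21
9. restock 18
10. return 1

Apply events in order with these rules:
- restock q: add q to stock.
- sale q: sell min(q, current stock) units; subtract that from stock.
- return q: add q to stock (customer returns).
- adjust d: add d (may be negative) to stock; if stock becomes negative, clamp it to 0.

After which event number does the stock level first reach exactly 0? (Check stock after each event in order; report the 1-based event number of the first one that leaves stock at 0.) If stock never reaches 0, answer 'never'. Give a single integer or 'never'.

Answer: 2

Derivation:
Processing events:
Start: stock = 6
  Event 1 (return 6): 6 + 6 = 12
  Event 2 (sale 12): sell min(12,12)=12. stock: 12 - 12 = 0. total_sold = 12
  Event 3 (adjust -9): 0 + -9 = 0 (clamped to 0)
  Event 4 (sale 18): sell min(18,0)=0. stock: 0 - 0 = 0. total_sold = 12
  Event 5 (restock 24): 0 + 24 = 24
  Event 6 (sale 24): sell min(24,24)=24. stock: 24 - 24 = 0. total_sold = 36
  Event 7 (restock 6): 0 + 6 = 6
  Event 8 (sale 21): sell min(21,6)=6. stock: 6 - 6 = 0. total_sold = 42
  Event 9 (restock 18): 0 + 18 = 18
  Event 10 (return 1): 18 + 1 = 19
Final: stock = 19, total_sold = 42

First zero at event 2.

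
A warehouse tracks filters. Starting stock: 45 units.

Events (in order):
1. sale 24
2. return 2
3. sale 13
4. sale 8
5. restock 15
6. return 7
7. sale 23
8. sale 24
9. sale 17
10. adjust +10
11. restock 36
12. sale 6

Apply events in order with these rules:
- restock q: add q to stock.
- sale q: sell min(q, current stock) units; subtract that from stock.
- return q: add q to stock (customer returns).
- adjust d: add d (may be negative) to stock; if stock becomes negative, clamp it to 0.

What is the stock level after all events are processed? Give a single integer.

Processing events:
Start: stock = 45
  Event 1 (sale 24): sell min(24,45)=24. stock: 45 - 24 = 21. total_sold = 24
  Event 2 (return 2): 21 + 2 = 23
  Event 3 (sale 13): sell min(13,23)=13. stock: 23 - 13 = 10. total_sold = 37
  Event 4 (sale 8): sell min(8,10)=8. stock: 10 - 8 = 2. total_sold = 45
  Event 5 (restock 15): 2 + 15 = 17
  Event 6 (return 7): 17 + 7 = 24
  Event 7 (sale 23): sell min(23,24)=23. stock: 24 - 23 = 1. total_sold = 68
  Event 8 (sale 24): sell min(24,1)=1. stock: 1 - 1 = 0. total_sold = 69
  Event 9 (sale 17): sell min(17,0)=0. stock: 0 - 0 = 0. total_sold = 69
  Event 10 (adjust +10): 0 + 10 = 10
  Event 11 (restock 36): 10 + 36 = 46
  Event 12 (sale 6): sell min(6,46)=6. stock: 46 - 6 = 40. total_sold = 75
Final: stock = 40, total_sold = 75

Answer: 40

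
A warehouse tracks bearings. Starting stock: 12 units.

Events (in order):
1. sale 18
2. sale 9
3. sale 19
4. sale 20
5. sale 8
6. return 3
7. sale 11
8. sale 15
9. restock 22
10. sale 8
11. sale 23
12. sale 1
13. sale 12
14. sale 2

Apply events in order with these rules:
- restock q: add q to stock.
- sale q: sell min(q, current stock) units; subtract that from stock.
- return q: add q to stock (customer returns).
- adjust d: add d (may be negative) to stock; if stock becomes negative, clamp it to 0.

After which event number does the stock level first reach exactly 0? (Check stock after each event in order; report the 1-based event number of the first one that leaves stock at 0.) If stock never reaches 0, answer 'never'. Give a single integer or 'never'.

Answer: 1

Derivation:
Processing events:
Start: stock = 12
  Event 1 (sale 18): sell min(18,12)=12. stock: 12 - 12 = 0. total_sold = 12
  Event 2 (sale 9): sell min(9,0)=0. stock: 0 - 0 = 0. total_sold = 12
  Event 3 (sale 19): sell min(19,0)=0. stock: 0 - 0 = 0. total_sold = 12
  Event 4 (sale 20): sell min(20,0)=0. stock: 0 - 0 = 0. total_sold = 12
  Event 5 (sale 8): sell min(8,0)=0. stock: 0 - 0 = 0. total_sold = 12
  Event 6 (return 3): 0 + 3 = 3
  Event 7 (sale 11): sell min(11,3)=3. stock: 3 - 3 = 0. total_sold = 15
  Event 8 (sale 15): sell min(15,0)=0. stock: 0 - 0 = 0. total_sold = 15
  Event 9 (restock 22): 0 + 22 = 22
  Event 10 (sale 8): sell min(8,22)=8. stock: 22 - 8 = 14. total_sold = 23
  Event 11 (sale 23): sell min(23,14)=14. stock: 14 - 14 = 0. total_sold = 37
  Event 12 (sale 1): sell min(1,0)=0. stock: 0 - 0 = 0. total_sold = 37
  Event 13 (sale 12): sell min(12,0)=0. stock: 0 - 0 = 0. total_sold = 37
  Event 14 (sale 2): sell min(2,0)=0. stock: 0 - 0 = 0. total_sold = 37
Final: stock = 0, total_sold = 37

First zero at event 1.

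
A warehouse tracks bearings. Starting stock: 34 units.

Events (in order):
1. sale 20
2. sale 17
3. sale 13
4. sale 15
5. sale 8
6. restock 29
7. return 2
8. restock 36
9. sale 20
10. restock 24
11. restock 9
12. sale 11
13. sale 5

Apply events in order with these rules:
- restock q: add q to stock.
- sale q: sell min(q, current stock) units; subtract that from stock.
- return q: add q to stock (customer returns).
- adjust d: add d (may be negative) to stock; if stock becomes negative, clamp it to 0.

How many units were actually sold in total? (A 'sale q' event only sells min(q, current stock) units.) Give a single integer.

Processing events:
Start: stock = 34
  Event 1 (sale 20): sell min(20,34)=20. stock: 34 - 20 = 14. total_sold = 20
  Event 2 (sale 17): sell min(17,14)=14. stock: 14 - 14 = 0. total_sold = 34
  Event 3 (sale 13): sell min(13,0)=0. stock: 0 - 0 = 0. total_sold = 34
  Event 4 (sale 15): sell min(15,0)=0. stock: 0 - 0 = 0. total_sold = 34
  Event 5 (sale 8): sell min(8,0)=0. stock: 0 - 0 = 0. total_sold = 34
  Event 6 (restock 29): 0 + 29 = 29
  Event 7 (return 2): 29 + 2 = 31
  Event 8 (restock 36): 31 + 36 = 67
  Event 9 (sale 20): sell min(20,67)=20. stock: 67 - 20 = 47. total_sold = 54
  Event 10 (restock 24): 47 + 24 = 71
  Event 11 (restock 9): 71 + 9 = 80
  Event 12 (sale 11): sell min(11,80)=11. stock: 80 - 11 = 69. total_sold = 65
  Event 13 (sale 5): sell min(5,69)=5. stock: 69 - 5 = 64. total_sold = 70
Final: stock = 64, total_sold = 70

Answer: 70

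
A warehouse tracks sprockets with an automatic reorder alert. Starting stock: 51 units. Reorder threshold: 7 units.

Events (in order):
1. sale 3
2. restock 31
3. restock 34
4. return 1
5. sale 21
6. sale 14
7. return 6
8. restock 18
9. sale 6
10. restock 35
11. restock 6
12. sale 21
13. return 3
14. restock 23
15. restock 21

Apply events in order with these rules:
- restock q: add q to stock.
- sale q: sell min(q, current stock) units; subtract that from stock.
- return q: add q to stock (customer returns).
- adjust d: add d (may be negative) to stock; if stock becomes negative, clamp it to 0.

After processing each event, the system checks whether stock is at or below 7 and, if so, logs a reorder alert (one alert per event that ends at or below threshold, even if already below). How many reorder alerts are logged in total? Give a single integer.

Answer: 0

Derivation:
Processing events:
Start: stock = 51
  Event 1 (sale 3): sell min(3,51)=3. stock: 51 - 3 = 48. total_sold = 3
  Event 2 (restock 31): 48 + 31 = 79
  Event 3 (restock 34): 79 + 34 = 113
  Event 4 (return 1): 113 + 1 = 114
  Event 5 (sale 21): sell min(21,114)=21. stock: 114 - 21 = 93. total_sold = 24
  Event 6 (sale 14): sell min(14,93)=14. stock: 93 - 14 = 79. total_sold = 38
  Event 7 (return 6): 79 + 6 = 85
  Event 8 (restock 18): 85 + 18 = 103
  Event 9 (sale 6): sell min(6,103)=6. stock: 103 - 6 = 97. total_sold = 44
  Event 10 (restock 35): 97 + 35 = 132
  Event 11 (restock 6): 132 + 6 = 138
  Event 12 (sale 21): sell min(21,138)=21. stock: 138 - 21 = 117. total_sold = 65
  Event 13 (return 3): 117 + 3 = 120
  Event 14 (restock 23): 120 + 23 = 143
  Event 15 (restock 21): 143 + 21 = 164
Final: stock = 164, total_sold = 65

Checking against threshold 7:
  After event 1: stock=48 > 7
  After event 2: stock=79 > 7
  After event 3: stock=113 > 7
  After event 4: stock=114 > 7
  After event 5: stock=93 > 7
  After event 6: stock=79 > 7
  After event 7: stock=85 > 7
  After event 8: stock=103 > 7
  After event 9: stock=97 > 7
  After event 10: stock=132 > 7
  After event 11: stock=138 > 7
  After event 12: stock=117 > 7
  After event 13: stock=120 > 7
  After event 14: stock=143 > 7
  After event 15: stock=164 > 7
Alert events: []. Count = 0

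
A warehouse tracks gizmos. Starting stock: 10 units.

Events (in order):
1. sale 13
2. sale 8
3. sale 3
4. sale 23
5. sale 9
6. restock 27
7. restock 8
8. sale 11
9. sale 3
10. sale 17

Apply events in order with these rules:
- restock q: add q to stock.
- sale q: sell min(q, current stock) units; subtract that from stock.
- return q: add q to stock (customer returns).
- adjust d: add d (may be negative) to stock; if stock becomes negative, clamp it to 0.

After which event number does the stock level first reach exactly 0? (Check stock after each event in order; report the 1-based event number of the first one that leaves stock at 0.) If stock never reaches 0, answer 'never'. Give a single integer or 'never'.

Processing events:
Start: stock = 10
  Event 1 (sale 13): sell min(13,10)=10. stock: 10 - 10 = 0. total_sold = 10
  Event 2 (sale 8): sell min(8,0)=0. stock: 0 - 0 = 0. total_sold = 10
  Event 3 (sale 3): sell min(3,0)=0. stock: 0 - 0 = 0. total_sold = 10
  Event 4 (sale 23): sell min(23,0)=0. stock: 0 - 0 = 0. total_sold = 10
  Event 5 (sale 9): sell min(9,0)=0. stock: 0 - 0 = 0. total_sold = 10
  Event 6 (restock 27): 0 + 27 = 27
  Event 7 (restock 8): 27 + 8 = 35
  Event 8 (sale 11): sell min(11,35)=11. stock: 35 - 11 = 24. total_sold = 21
  Event 9 (sale 3): sell min(3,24)=3. stock: 24 - 3 = 21. total_sold = 24
  Event 10 (sale 17): sell min(17,21)=17. stock: 21 - 17 = 4. total_sold = 41
Final: stock = 4, total_sold = 41

First zero at event 1.

Answer: 1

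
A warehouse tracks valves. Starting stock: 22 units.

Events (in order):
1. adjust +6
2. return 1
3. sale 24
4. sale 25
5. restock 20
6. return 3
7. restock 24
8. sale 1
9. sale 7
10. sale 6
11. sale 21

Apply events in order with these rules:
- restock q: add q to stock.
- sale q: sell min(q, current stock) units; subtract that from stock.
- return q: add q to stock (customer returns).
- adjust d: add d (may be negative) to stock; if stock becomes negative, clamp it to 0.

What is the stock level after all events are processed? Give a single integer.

Processing events:
Start: stock = 22
  Event 1 (adjust +6): 22 + 6 = 28
  Event 2 (return 1): 28 + 1 = 29
  Event 3 (sale 24): sell min(24,29)=24. stock: 29 - 24 = 5. total_sold = 24
  Event 4 (sale 25): sell min(25,5)=5. stock: 5 - 5 = 0. total_sold = 29
  Event 5 (restock 20): 0 + 20 = 20
  Event 6 (return 3): 20 + 3 = 23
  Event 7 (restock 24): 23 + 24 = 47
  Event 8 (sale 1): sell min(1,47)=1. stock: 47 - 1 = 46. total_sold = 30
  Event 9 (sale 7): sell min(7,46)=7. stock: 46 - 7 = 39. total_sold = 37
  Event 10 (sale 6): sell min(6,39)=6. stock: 39 - 6 = 33. total_sold = 43
  Event 11 (sale 21): sell min(21,33)=21. stock: 33 - 21 = 12. total_sold = 64
Final: stock = 12, total_sold = 64

Answer: 12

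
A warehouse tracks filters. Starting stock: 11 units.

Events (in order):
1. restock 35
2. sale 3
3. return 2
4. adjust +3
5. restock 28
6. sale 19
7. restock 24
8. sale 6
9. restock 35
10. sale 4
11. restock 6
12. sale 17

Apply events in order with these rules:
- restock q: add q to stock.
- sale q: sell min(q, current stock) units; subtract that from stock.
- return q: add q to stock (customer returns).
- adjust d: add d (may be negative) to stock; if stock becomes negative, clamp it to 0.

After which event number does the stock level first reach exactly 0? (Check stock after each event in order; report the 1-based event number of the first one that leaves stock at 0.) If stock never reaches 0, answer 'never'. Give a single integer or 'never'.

Processing events:
Start: stock = 11
  Event 1 (restock 35): 11 + 35 = 46
  Event 2 (sale 3): sell min(3,46)=3. stock: 46 - 3 = 43. total_sold = 3
  Event 3 (return 2): 43 + 2 = 45
  Event 4 (adjust +3): 45 + 3 = 48
  Event 5 (restock 28): 48 + 28 = 76
  Event 6 (sale 19): sell min(19,76)=19. stock: 76 - 19 = 57. total_sold = 22
  Event 7 (restock 24): 57 + 24 = 81
  Event 8 (sale 6): sell min(6,81)=6. stock: 81 - 6 = 75. total_sold = 28
  Event 9 (restock 35): 75 + 35 = 110
  Event 10 (sale 4): sell min(4,110)=4. stock: 110 - 4 = 106. total_sold = 32
  Event 11 (restock 6): 106 + 6 = 112
  Event 12 (sale 17): sell min(17,112)=17. stock: 112 - 17 = 95. total_sold = 49
Final: stock = 95, total_sold = 49

Stock never reaches 0.

Answer: never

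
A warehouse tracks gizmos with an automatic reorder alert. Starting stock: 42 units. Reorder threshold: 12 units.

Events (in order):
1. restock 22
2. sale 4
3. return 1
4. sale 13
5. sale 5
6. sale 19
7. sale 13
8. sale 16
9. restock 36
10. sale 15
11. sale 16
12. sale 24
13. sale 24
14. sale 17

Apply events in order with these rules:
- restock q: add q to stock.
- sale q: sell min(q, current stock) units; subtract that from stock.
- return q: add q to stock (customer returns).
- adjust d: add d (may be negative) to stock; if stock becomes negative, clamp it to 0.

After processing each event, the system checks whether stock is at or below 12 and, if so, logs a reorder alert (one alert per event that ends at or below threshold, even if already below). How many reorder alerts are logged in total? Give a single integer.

Processing events:
Start: stock = 42
  Event 1 (restock 22): 42 + 22 = 64
  Event 2 (sale 4): sell min(4,64)=4. stock: 64 - 4 = 60. total_sold = 4
  Event 3 (return 1): 60 + 1 = 61
  Event 4 (sale 13): sell min(13,61)=13. stock: 61 - 13 = 48. total_sold = 17
  Event 5 (sale 5): sell min(5,48)=5. stock: 48 - 5 = 43. total_sold = 22
  Event 6 (sale 19): sell min(19,43)=19. stock: 43 - 19 = 24. total_sold = 41
  Event 7 (sale 13): sell min(13,24)=13. stock: 24 - 13 = 11. total_sold = 54
  Event 8 (sale 16): sell min(16,11)=11. stock: 11 - 11 = 0. total_sold = 65
  Event 9 (restock 36): 0 + 36 = 36
  Event 10 (sale 15): sell min(15,36)=15. stock: 36 - 15 = 21. total_sold = 80
  Event 11 (sale 16): sell min(16,21)=16. stock: 21 - 16 = 5. total_sold = 96
  Event 12 (sale 24): sell min(24,5)=5. stock: 5 - 5 = 0. total_sold = 101
  Event 13 (sale 24): sell min(24,0)=0. stock: 0 - 0 = 0. total_sold = 101
  Event 14 (sale 17): sell min(17,0)=0. stock: 0 - 0 = 0. total_sold = 101
Final: stock = 0, total_sold = 101

Checking against threshold 12:
  After event 1: stock=64 > 12
  After event 2: stock=60 > 12
  After event 3: stock=61 > 12
  After event 4: stock=48 > 12
  After event 5: stock=43 > 12
  After event 6: stock=24 > 12
  After event 7: stock=11 <= 12 -> ALERT
  After event 8: stock=0 <= 12 -> ALERT
  After event 9: stock=36 > 12
  After event 10: stock=21 > 12
  After event 11: stock=5 <= 12 -> ALERT
  After event 12: stock=0 <= 12 -> ALERT
  After event 13: stock=0 <= 12 -> ALERT
  After event 14: stock=0 <= 12 -> ALERT
Alert events: [7, 8, 11, 12, 13, 14]. Count = 6

Answer: 6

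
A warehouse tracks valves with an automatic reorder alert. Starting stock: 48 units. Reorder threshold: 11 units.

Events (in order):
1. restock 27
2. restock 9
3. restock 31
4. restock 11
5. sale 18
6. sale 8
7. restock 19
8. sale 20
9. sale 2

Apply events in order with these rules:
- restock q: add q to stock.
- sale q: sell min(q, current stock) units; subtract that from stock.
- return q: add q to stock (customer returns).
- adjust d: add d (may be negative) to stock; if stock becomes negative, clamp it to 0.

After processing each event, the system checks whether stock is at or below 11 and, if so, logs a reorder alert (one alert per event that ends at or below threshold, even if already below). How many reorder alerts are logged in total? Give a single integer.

Processing events:
Start: stock = 48
  Event 1 (restock 27): 48 + 27 = 75
  Event 2 (restock 9): 75 + 9 = 84
  Event 3 (restock 31): 84 + 31 = 115
  Event 4 (restock 11): 115 + 11 = 126
  Event 5 (sale 18): sell min(18,126)=18. stock: 126 - 18 = 108. total_sold = 18
  Event 6 (sale 8): sell min(8,108)=8. stock: 108 - 8 = 100. total_sold = 26
  Event 7 (restock 19): 100 + 19 = 119
  Event 8 (sale 20): sell min(20,119)=20. stock: 119 - 20 = 99. total_sold = 46
  Event 9 (sale 2): sell min(2,99)=2. stock: 99 - 2 = 97. total_sold = 48
Final: stock = 97, total_sold = 48

Checking against threshold 11:
  After event 1: stock=75 > 11
  After event 2: stock=84 > 11
  After event 3: stock=115 > 11
  After event 4: stock=126 > 11
  After event 5: stock=108 > 11
  After event 6: stock=100 > 11
  After event 7: stock=119 > 11
  After event 8: stock=99 > 11
  After event 9: stock=97 > 11
Alert events: []. Count = 0

Answer: 0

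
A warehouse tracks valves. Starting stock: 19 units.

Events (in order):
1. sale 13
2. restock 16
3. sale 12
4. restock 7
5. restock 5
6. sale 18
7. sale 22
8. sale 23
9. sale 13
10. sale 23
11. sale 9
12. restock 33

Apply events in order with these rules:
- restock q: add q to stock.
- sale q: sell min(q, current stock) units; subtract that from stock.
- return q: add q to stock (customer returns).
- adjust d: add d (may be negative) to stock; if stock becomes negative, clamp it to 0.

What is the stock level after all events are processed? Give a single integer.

Answer: 33

Derivation:
Processing events:
Start: stock = 19
  Event 1 (sale 13): sell min(13,19)=13. stock: 19 - 13 = 6. total_sold = 13
  Event 2 (restock 16): 6 + 16 = 22
  Event 3 (sale 12): sell min(12,22)=12. stock: 22 - 12 = 10. total_sold = 25
  Event 4 (restock 7): 10 + 7 = 17
  Event 5 (restock 5): 17 + 5 = 22
  Event 6 (sale 18): sell min(18,22)=18. stock: 22 - 18 = 4. total_sold = 43
  Event 7 (sale 22): sell min(22,4)=4. stock: 4 - 4 = 0. total_sold = 47
  Event 8 (sale 23): sell min(23,0)=0. stock: 0 - 0 = 0. total_sold = 47
  Event 9 (sale 13): sell min(13,0)=0. stock: 0 - 0 = 0. total_sold = 47
  Event 10 (sale 23): sell min(23,0)=0. stock: 0 - 0 = 0. total_sold = 47
  Event 11 (sale 9): sell min(9,0)=0. stock: 0 - 0 = 0. total_sold = 47
  Event 12 (restock 33): 0 + 33 = 33
Final: stock = 33, total_sold = 47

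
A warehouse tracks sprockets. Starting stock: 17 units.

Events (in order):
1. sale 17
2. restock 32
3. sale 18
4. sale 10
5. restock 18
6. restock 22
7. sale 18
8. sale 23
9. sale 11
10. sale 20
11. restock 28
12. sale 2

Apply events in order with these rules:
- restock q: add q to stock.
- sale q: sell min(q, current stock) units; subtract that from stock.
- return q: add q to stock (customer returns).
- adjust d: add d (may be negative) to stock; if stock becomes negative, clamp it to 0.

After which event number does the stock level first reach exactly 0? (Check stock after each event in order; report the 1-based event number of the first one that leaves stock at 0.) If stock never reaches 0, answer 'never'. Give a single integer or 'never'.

Processing events:
Start: stock = 17
  Event 1 (sale 17): sell min(17,17)=17. stock: 17 - 17 = 0. total_sold = 17
  Event 2 (restock 32): 0 + 32 = 32
  Event 3 (sale 18): sell min(18,32)=18. stock: 32 - 18 = 14. total_sold = 35
  Event 4 (sale 10): sell min(10,14)=10. stock: 14 - 10 = 4. total_sold = 45
  Event 5 (restock 18): 4 + 18 = 22
  Event 6 (restock 22): 22 + 22 = 44
  Event 7 (sale 18): sell min(18,44)=18. stock: 44 - 18 = 26. total_sold = 63
  Event 8 (sale 23): sell min(23,26)=23. stock: 26 - 23 = 3. total_sold = 86
  Event 9 (sale 11): sell min(11,3)=3. stock: 3 - 3 = 0. total_sold = 89
  Event 10 (sale 20): sell min(20,0)=0. stock: 0 - 0 = 0. total_sold = 89
  Event 11 (restock 28): 0 + 28 = 28
  Event 12 (sale 2): sell min(2,28)=2. stock: 28 - 2 = 26. total_sold = 91
Final: stock = 26, total_sold = 91

First zero at event 1.

Answer: 1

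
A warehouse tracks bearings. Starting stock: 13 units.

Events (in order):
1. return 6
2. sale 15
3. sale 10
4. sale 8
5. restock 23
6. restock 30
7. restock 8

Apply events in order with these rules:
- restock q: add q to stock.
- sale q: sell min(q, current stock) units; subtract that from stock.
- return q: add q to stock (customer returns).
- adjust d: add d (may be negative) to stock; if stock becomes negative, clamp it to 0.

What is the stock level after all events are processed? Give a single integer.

Processing events:
Start: stock = 13
  Event 1 (return 6): 13 + 6 = 19
  Event 2 (sale 15): sell min(15,19)=15. stock: 19 - 15 = 4. total_sold = 15
  Event 3 (sale 10): sell min(10,4)=4. stock: 4 - 4 = 0. total_sold = 19
  Event 4 (sale 8): sell min(8,0)=0. stock: 0 - 0 = 0. total_sold = 19
  Event 5 (restock 23): 0 + 23 = 23
  Event 6 (restock 30): 23 + 30 = 53
  Event 7 (restock 8): 53 + 8 = 61
Final: stock = 61, total_sold = 19

Answer: 61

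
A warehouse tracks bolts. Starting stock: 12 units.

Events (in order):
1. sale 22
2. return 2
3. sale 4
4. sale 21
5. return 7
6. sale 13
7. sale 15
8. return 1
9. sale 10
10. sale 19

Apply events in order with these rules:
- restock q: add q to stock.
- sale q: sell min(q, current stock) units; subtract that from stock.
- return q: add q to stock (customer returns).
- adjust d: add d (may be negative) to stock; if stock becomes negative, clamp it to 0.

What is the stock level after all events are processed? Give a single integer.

Answer: 0

Derivation:
Processing events:
Start: stock = 12
  Event 1 (sale 22): sell min(22,12)=12. stock: 12 - 12 = 0. total_sold = 12
  Event 2 (return 2): 0 + 2 = 2
  Event 3 (sale 4): sell min(4,2)=2. stock: 2 - 2 = 0. total_sold = 14
  Event 4 (sale 21): sell min(21,0)=0. stock: 0 - 0 = 0. total_sold = 14
  Event 5 (return 7): 0 + 7 = 7
  Event 6 (sale 13): sell min(13,7)=7. stock: 7 - 7 = 0. total_sold = 21
  Event 7 (sale 15): sell min(15,0)=0. stock: 0 - 0 = 0. total_sold = 21
  Event 8 (return 1): 0 + 1 = 1
  Event 9 (sale 10): sell min(10,1)=1. stock: 1 - 1 = 0. total_sold = 22
  Event 10 (sale 19): sell min(19,0)=0. stock: 0 - 0 = 0. total_sold = 22
Final: stock = 0, total_sold = 22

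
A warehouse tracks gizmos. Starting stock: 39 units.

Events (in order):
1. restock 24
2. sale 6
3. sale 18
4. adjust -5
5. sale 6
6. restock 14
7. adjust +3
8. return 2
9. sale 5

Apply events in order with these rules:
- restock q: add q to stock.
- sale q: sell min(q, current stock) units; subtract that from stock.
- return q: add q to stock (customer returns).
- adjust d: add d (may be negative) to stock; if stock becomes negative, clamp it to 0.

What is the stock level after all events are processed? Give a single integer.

Answer: 42

Derivation:
Processing events:
Start: stock = 39
  Event 1 (restock 24): 39 + 24 = 63
  Event 2 (sale 6): sell min(6,63)=6. stock: 63 - 6 = 57. total_sold = 6
  Event 3 (sale 18): sell min(18,57)=18. stock: 57 - 18 = 39. total_sold = 24
  Event 4 (adjust -5): 39 + -5 = 34
  Event 5 (sale 6): sell min(6,34)=6. stock: 34 - 6 = 28. total_sold = 30
  Event 6 (restock 14): 28 + 14 = 42
  Event 7 (adjust +3): 42 + 3 = 45
  Event 8 (return 2): 45 + 2 = 47
  Event 9 (sale 5): sell min(5,47)=5. stock: 47 - 5 = 42. total_sold = 35
Final: stock = 42, total_sold = 35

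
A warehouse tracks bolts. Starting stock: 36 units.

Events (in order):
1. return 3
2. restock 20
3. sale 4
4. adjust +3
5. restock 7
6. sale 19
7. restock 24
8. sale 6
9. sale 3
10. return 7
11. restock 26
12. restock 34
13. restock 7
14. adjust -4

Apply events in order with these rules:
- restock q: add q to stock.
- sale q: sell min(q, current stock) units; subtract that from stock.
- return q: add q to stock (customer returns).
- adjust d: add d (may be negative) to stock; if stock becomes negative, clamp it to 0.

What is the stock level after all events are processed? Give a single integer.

Answer: 131

Derivation:
Processing events:
Start: stock = 36
  Event 1 (return 3): 36 + 3 = 39
  Event 2 (restock 20): 39 + 20 = 59
  Event 3 (sale 4): sell min(4,59)=4. stock: 59 - 4 = 55. total_sold = 4
  Event 4 (adjust +3): 55 + 3 = 58
  Event 5 (restock 7): 58 + 7 = 65
  Event 6 (sale 19): sell min(19,65)=19. stock: 65 - 19 = 46. total_sold = 23
  Event 7 (restock 24): 46 + 24 = 70
  Event 8 (sale 6): sell min(6,70)=6. stock: 70 - 6 = 64. total_sold = 29
  Event 9 (sale 3): sell min(3,64)=3. stock: 64 - 3 = 61. total_sold = 32
  Event 10 (return 7): 61 + 7 = 68
  Event 11 (restock 26): 68 + 26 = 94
  Event 12 (restock 34): 94 + 34 = 128
  Event 13 (restock 7): 128 + 7 = 135
  Event 14 (adjust -4): 135 + -4 = 131
Final: stock = 131, total_sold = 32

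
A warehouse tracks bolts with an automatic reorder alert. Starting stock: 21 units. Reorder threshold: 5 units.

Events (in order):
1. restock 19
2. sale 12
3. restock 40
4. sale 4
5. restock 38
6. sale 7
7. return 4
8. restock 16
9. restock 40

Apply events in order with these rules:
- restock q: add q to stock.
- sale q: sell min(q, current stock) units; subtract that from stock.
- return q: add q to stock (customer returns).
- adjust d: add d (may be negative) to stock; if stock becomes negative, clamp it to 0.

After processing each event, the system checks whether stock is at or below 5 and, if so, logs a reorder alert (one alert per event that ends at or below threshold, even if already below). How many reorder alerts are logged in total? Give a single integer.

Answer: 0

Derivation:
Processing events:
Start: stock = 21
  Event 1 (restock 19): 21 + 19 = 40
  Event 2 (sale 12): sell min(12,40)=12. stock: 40 - 12 = 28. total_sold = 12
  Event 3 (restock 40): 28 + 40 = 68
  Event 4 (sale 4): sell min(4,68)=4. stock: 68 - 4 = 64. total_sold = 16
  Event 5 (restock 38): 64 + 38 = 102
  Event 6 (sale 7): sell min(7,102)=7. stock: 102 - 7 = 95. total_sold = 23
  Event 7 (return 4): 95 + 4 = 99
  Event 8 (restock 16): 99 + 16 = 115
  Event 9 (restock 40): 115 + 40 = 155
Final: stock = 155, total_sold = 23

Checking against threshold 5:
  After event 1: stock=40 > 5
  After event 2: stock=28 > 5
  After event 3: stock=68 > 5
  After event 4: stock=64 > 5
  After event 5: stock=102 > 5
  After event 6: stock=95 > 5
  After event 7: stock=99 > 5
  After event 8: stock=115 > 5
  After event 9: stock=155 > 5
Alert events: []. Count = 0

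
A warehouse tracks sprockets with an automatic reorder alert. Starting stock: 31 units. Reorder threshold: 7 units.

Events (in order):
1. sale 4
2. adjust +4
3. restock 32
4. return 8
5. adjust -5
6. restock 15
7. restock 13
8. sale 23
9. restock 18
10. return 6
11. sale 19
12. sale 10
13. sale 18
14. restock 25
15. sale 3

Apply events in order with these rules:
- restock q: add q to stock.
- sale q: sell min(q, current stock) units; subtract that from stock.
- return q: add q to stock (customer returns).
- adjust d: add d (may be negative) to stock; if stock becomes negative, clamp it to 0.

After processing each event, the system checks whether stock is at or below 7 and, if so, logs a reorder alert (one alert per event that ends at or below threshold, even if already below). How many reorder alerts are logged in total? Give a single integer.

Answer: 0

Derivation:
Processing events:
Start: stock = 31
  Event 1 (sale 4): sell min(4,31)=4. stock: 31 - 4 = 27. total_sold = 4
  Event 2 (adjust +4): 27 + 4 = 31
  Event 3 (restock 32): 31 + 32 = 63
  Event 4 (return 8): 63 + 8 = 71
  Event 5 (adjust -5): 71 + -5 = 66
  Event 6 (restock 15): 66 + 15 = 81
  Event 7 (restock 13): 81 + 13 = 94
  Event 8 (sale 23): sell min(23,94)=23. stock: 94 - 23 = 71. total_sold = 27
  Event 9 (restock 18): 71 + 18 = 89
  Event 10 (return 6): 89 + 6 = 95
  Event 11 (sale 19): sell min(19,95)=19. stock: 95 - 19 = 76. total_sold = 46
  Event 12 (sale 10): sell min(10,76)=10. stock: 76 - 10 = 66. total_sold = 56
  Event 13 (sale 18): sell min(18,66)=18. stock: 66 - 18 = 48. total_sold = 74
  Event 14 (restock 25): 48 + 25 = 73
  Event 15 (sale 3): sell min(3,73)=3. stock: 73 - 3 = 70. total_sold = 77
Final: stock = 70, total_sold = 77

Checking against threshold 7:
  After event 1: stock=27 > 7
  After event 2: stock=31 > 7
  After event 3: stock=63 > 7
  After event 4: stock=71 > 7
  After event 5: stock=66 > 7
  After event 6: stock=81 > 7
  After event 7: stock=94 > 7
  After event 8: stock=71 > 7
  After event 9: stock=89 > 7
  After event 10: stock=95 > 7
  After event 11: stock=76 > 7
  After event 12: stock=66 > 7
  After event 13: stock=48 > 7
  After event 14: stock=73 > 7
  After event 15: stock=70 > 7
Alert events: []. Count = 0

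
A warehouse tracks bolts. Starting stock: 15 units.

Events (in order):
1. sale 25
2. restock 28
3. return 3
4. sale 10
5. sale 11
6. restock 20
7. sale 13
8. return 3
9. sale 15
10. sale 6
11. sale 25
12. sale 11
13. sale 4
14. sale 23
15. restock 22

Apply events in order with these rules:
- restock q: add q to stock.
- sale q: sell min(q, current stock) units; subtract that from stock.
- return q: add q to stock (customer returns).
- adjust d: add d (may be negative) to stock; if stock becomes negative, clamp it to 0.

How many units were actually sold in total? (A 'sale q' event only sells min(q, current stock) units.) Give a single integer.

Processing events:
Start: stock = 15
  Event 1 (sale 25): sell min(25,15)=15. stock: 15 - 15 = 0. total_sold = 15
  Event 2 (restock 28): 0 + 28 = 28
  Event 3 (return 3): 28 + 3 = 31
  Event 4 (sale 10): sell min(10,31)=10. stock: 31 - 10 = 21. total_sold = 25
  Event 5 (sale 11): sell min(11,21)=11. stock: 21 - 11 = 10. total_sold = 36
  Event 6 (restock 20): 10 + 20 = 30
  Event 7 (sale 13): sell min(13,30)=13. stock: 30 - 13 = 17. total_sold = 49
  Event 8 (return 3): 17 + 3 = 20
  Event 9 (sale 15): sell min(15,20)=15. stock: 20 - 15 = 5. total_sold = 64
  Event 10 (sale 6): sell min(6,5)=5. stock: 5 - 5 = 0. total_sold = 69
  Event 11 (sale 25): sell min(25,0)=0. stock: 0 - 0 = 0. total_sold = 69
  Event 12 (sale 11): sell min(11,0)=0. stock: 0 - 0 = 0. total_sold = 69
  Event 13 (sale 4): sell min(4,0)=0. stock: 0 - 0 = 0. total_sold = 69
  Event 14 (sale 23): sell min(23,0)=0. stock: 0 - 0 = 0. total_sold = 69
  Event 15 (restock 22): 0 + 22 = 22
Final: stock = 22, total_sold = 69

Answer: 69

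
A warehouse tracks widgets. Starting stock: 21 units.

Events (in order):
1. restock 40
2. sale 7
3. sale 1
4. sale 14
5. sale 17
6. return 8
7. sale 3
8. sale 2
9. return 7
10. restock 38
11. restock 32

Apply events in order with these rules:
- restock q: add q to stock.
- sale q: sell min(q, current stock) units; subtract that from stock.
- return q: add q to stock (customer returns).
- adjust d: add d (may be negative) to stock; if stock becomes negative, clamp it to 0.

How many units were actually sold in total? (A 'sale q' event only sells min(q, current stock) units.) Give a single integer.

Processing events:
Start: stock = 21
  Event 1 (restock 40): 21 + 40 = 61
  Event 2 (sale 7): sell min(7,61)=7. stock: 61 - 7 = 54. total_sold = 7
  Event 3 (sale 1): sell min(1,54)=1. stock: 54 - 1 = 53. total_sold = 8
  Event 4 (sale 14): sell min(14,53)=14. stock: 53 - 14 = 39. total_sold = 22
  Event 5 (sale 17): sell min(17,39)=17. stock: 39 - 17 = 22. total_sold = 39
  Event 6 (return 8): 22 + 8 = 30
  Event 7 (sale 3): sell min(3,30)=3. stock: 30 - 3 = 27. total_sold = 42
  Event 8 (sale 2): sell min(2,27)=2. stock: 27 - 2 = 25. total_sold = 44
  Event 9 (return 7): 25 + 7 = 32
  Event 10 (restock 38): 32 + 38 = 70
  Event 11 (restock 32): 70 + 32 = 102
Final: stock = 102, total_sold = 44

Answer: 44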